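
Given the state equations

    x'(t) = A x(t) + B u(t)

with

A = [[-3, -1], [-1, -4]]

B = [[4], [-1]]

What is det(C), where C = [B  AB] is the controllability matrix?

-11

AB = [[-11], [0]]
Controllability matrix C = [B  AB] = [[4, -11], [-1, 0]]
det(C) = 4·0 - (-11)·(-1) = 0 - 11 = -11
Since det(C) ≠ 0, rank(C) = 2 and the system is completely controllable.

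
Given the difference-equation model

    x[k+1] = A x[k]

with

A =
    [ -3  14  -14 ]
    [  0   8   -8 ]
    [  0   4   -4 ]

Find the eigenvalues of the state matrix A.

det(zI - A) = z^3 - (tr A)z^2 + (M11 + M22 + M33)z - det A, where Mii is the 2×2 principal minor of A obtained by deleting row i and column i.
tr A = (-3) + 8 + (-4) = 1; M11 = 8·(-4) - (-8)·4 = -32 - (-32) = 0; M22 = (-3)·(-4) - (-14)·0 = 12 - 0 = 12; M33 = (-3)·8 - 14·0 = -24 - 0 = -24; sum of minors = -12.
det A = (-3)·(8·(-4) - (-8)·4) - 14·(0·(-4) - (-8)·0) + (-14)·(0·4 - 8·0) = (-3)·0 - 14·0 + (-14)·0 = 0.
So p(z) = det(zI - A) = z^3 - z^2 - 12z.
The constant term is 0, so p(z) = z(z^2 - z - 12).
Factor z^2 - z - 12: two numbers with sum 1 and product -12 are 4 and -3, so z^2 - z - 12 = (z - 4)(z + 3).
Hence p(z) = z (z - 4) (z + 3), with roots -3, 0, 4.

-3, 0, 4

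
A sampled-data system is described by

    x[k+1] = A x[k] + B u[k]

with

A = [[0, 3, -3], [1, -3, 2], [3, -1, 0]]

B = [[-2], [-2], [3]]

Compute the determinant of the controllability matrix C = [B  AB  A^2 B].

AB = [[-15], [10], [-4]]
A^2B = [[42], [-53], [-55]]
Controllability matrix C = [B  AB  A^2B] = [[-2, -15, 42], [-2, 10, -53], [3, -4, -55]]
Expanding along the first row, det(C) = (-2)·(10·(-55) - (-53)·(-4)) - (-15)·((-2)·(-55) - (-53)·3) + 42·((-2)·(-4) - 10·3) = (-2)·(-762) - (-15)·269 + 42·(-22) = 4635
Since det(C) ≠ 0, rank(C) = 3 and the system is completely controllable.

4635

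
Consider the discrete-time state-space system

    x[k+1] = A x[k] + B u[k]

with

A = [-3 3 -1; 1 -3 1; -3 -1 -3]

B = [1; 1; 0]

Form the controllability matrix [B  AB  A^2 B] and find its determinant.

-12

AB = [[0], [-2], [-4]]
A^2B = [[-2], [2], [14]]
Controllability matrix C = [B  AB  A^2B] = [[1, 0, -2], [1, -2, 2], [0, -4, 14]]
Expanding along the first row, det(C) = 1·((-2)·14 - 2·(-4)) - 0·(1·14 - 2·0) + (-2)·(1·(-4) - (-2)·0) = 1·(-20) - 0·14 + (-2)·(-4) = -12
Since det(C) ≠ 0, rank(C) = 3 and the system is completely controllable.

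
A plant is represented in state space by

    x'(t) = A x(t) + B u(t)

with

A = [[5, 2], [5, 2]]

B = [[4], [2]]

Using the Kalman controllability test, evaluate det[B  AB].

AB = [[24], [24]]
Controllability matrix C = [B  AB] = [[4, 24], [2, 24]]
det(C) = 4·24 - 24·2 = 96 - 48 = 48
Since det(C) ≠ 0, rank(C) = 2 and the system is completely controllable.

48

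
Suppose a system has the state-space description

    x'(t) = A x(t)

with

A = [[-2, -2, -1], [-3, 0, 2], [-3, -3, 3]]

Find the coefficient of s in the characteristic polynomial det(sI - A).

-9

Expand det(sI - A) for the 3×3 matrix.
p(s) = s^3 - s^2 - 9s + 27.
(Check: constant term = det(-A) = (-1)^3 det A = 27; coefficient of s^2 = -tr A = -1.)
The coefficient of s is -9.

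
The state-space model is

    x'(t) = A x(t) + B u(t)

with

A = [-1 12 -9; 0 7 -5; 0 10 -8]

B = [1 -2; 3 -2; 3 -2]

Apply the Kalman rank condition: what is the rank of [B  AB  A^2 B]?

AB = [[8, -4], [6, -4], [6, -4]]
A^2B = [[10, -8], [12, -8], [12, -8]]
Controllability matrix C = [B  AB  A^2B] = [[1, -2, 8, -4, 10, -8], [3, -2, 6, -4, 12, -8], [3, -2, 6, -4, 12, -8]]
The rows r1, r2, r3 of C are linearly dependent: -r2 + r3 = 0 (check each entry), so rank(C) ≤ 2.
The 2×2 minor from rows 1, 2, columns 1, 2 is 1·(-2) - (-2)·3 = -2 - (-6) = 4 ≠ 0, so rank(C) = 2.
rank(C) = 2 < n = 3, so the pair (A, B) is not completely controllable.

2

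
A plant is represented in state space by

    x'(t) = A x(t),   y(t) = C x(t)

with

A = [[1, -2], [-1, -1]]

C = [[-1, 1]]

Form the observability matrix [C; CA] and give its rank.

2

CA = [[-2, 1]]
Observability matrix O = [C; CA] = [[-1, 1], [-2, 1]]
det(O) = (-1)·1 - 1·(-2) = -1 - (-2) = 1 ≠ 0, so rank(O) = 2.
rank(O) = 2 = n, so the pair (A, C) is completely observable.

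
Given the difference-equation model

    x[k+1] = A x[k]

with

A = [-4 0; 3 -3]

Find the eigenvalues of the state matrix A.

-4, -3

det(zI - A) = z^2 - (tr A)z + det A, with tr A = (-4) + (-3) = -7 and det A = (-4)·(-3) - 0·3 = 12 - 0 = 12.
So p(z) = det(zI - A) = z^2 + 7z + 12.
Factor z^2 + 7z + 12: two numbers with sum -7 and product 12 are -3 and -4, so z^2 + 7z + 12 = (z + 3)(z + 4).
Hence p(z) = (z + 3) (z + 4), with roots -4, -3.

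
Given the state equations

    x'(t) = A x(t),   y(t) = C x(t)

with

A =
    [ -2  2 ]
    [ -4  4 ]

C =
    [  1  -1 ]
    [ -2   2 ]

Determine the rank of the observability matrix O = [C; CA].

1

CA = [[2, -2], [-4, 4]]
Observability matrix O = [C; CA] = [[1, -1], [-2, 2], [2, -2], [-4, 4]]
Every row of O is a scalar multiple of row 1 = [1, -1] (multipliers 1, -2, 2, -4), so the rows span a one-dimensional space.
O ≠ 0, hence rank(O) = 1.
rank(O) = 1 < n = 2, so the pair (A, C) is not completely observable.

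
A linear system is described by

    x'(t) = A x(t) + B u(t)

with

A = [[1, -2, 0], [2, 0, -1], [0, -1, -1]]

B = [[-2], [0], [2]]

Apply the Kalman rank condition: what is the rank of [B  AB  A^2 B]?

3

AB = [[-2], [-6], [-2]]
A^2B = [[10], [-2], [8]]
Controllability matrix C = [B  AB  A^2B] = [[-2, -2, 10], [0, -6, -2], [2, -2, 8]]
det(C) = (-2)·((-6)·8 - (-2)·(-2)) - (-2)·(0·8 - (-2)·2) + 10·(0·(-2) - (-6)·2) = (-2)·(-52) - (-2)·4 + 10·12 = 232 ≠ 0, so rank(C) = 3.
rank(C) = 3 = n, so the pair (A, B) is completely controllable.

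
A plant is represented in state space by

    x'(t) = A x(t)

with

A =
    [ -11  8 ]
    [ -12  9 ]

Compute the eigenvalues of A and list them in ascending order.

det(sI - A) = s^2 - (tr A)s + det A, with tr A = (-11) + 9 = -2 and det A = (-11)·9 - 8·(-12) = -99 - (-96) = -3.
So p(s) = det(sI - A) = s^2 + 2s - 3.
Factor s^2 + 2s - 3: two numbers with sum -2 and product -3 are 1 and -3, so s^2 + 2s - 3 = (s - 1)(s + 3).
Hence p(s) = (s - 1) (s + 3), with roots -3, 1.
At least one eigenvalue has non-negative real part, so the system is not asymptotically stable.

-3, 1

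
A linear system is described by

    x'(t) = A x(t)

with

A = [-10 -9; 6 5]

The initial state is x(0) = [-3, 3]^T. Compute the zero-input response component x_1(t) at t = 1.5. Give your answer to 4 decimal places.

-0.6694

det(sI - A) = s^2 - (tr A)s + det A, with tr A = (-10) + 5 = -5 and det A = (-10)·5 - (-9)·6 = -50 - (-54) = 4.
So p(s) = det(sI - A) = s^2 + 5s + 4.
Factor s^2 + 5s + 4: two numbers with sum -5 and product 4 are -1 and -4, so s^2 + 5s + 4 = (s + 1)(s + 4).
Hence p(s) = (s + 1) (s + 4), with roots -4, -1.
The eigenvalues -4, -1 are distinct and real, so A is diagonalisable and x(t) = e^{At} x(0) = V diag(e^{λ_i t}) V^{-1} x(0), where the columns of V are the eigenvectors.
λ = -4: A - (-4)I = [[-6, -9], [6, 9]]. Row 1 gives (-6)·v1 + (-9)·v2 = 0, so take v_1 = [-3, 2]^T.
λ = -1: A - (-1)I = [[-9, -9], [6, 6]]. Row 1 gives (-9)·v1 + (-9)·v2 = 0, so take v_2 = [1, -1]^T.
V = [v_1 v_2] = [[-3, 1], [2, -1]] has det V = 1, so V^{-1} = adj(V)/det V = [[-1, -1], [-2, -3]].
Modal coordinates z(0) = V^{-1} x(0): (-1)·(-3) + (-1)·3 = 0; (-2)·(-3) + (-3)·3 = -3; so z(0) = [0, -3]^T.
x_1(t) = Σ_i (v_i)_1 · z_i(0) · e^{λ_i t} (row 1 of V times the modal terms).
x_1(1.5) = (-3)·0·e^{-4·1.5} + 1·(-3)·e^{-1·1.5} = 0·0.002479 + (-3)·0.223130 = -0.6694.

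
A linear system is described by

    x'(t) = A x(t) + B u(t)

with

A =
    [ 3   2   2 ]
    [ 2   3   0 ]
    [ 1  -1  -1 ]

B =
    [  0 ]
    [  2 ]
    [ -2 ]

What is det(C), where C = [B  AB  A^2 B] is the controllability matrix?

144

AB = [[0], [6], [0]]
A^2B = [[12], [18], [-6]]
Controllability matrix C = [B  AB  A^2B] = [[0, 0, 12], [2, 6, 18], [-2, 0, -6]]
Expanding along the first row, det(C) = 0·(6·(-6) - 18·0) - 0·(2·(-6) - 18·(-2)) + 12·(2·0 - 6·(-2)) = 0·(-36) - 0·24 + 12·12 = 144
Since det(C) ≠ 0, rank(C) = 3 and the system is completely controllable.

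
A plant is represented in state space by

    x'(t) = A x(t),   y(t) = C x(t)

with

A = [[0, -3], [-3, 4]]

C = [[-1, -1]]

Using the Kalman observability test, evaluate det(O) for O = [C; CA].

CA = [[3, -1]]
Observability matrix O = [C; CA] = [[-1, -1], [3, -1]]
det(O) = (-1)·(-1) - (-1)·3 = 1 - (-3) = 4
Since det(O) ≠ 0, rank(O) = 2 and the system is completely observable.

4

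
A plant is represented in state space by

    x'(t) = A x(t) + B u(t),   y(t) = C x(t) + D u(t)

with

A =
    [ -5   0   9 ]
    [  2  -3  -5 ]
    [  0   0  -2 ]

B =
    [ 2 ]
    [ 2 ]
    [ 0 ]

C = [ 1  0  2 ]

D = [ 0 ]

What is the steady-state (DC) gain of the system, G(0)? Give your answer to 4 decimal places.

G(0) = C(-A)^{-1}B + D = -C A^{-1} B + D.
det A = -30, so A^{-1} = (1/-30)·adj(A) = [[-1/5, 0, -9/10], [-2/15, -1/3, 7/30], [0, 0, -1/2]]
A^{-1} B = [-2/5, -14/15, 0]^T
C A^{-1} B = -2/5
G(0) = D - C A^{-1} B = 0 - (-2/5) = 2/5 ≈ 0.4000

0.4000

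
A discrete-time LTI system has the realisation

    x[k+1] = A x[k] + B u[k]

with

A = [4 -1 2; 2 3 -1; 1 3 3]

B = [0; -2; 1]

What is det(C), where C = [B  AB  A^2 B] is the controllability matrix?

AB = [[4], [-7], [-3]]
A^2B = [[17], [-10], [-26]]
Controllability matrix C = [B  AB  A^2B] = [[0, 4, 17], [-2, -7, -10], [1, -3, -26]]
Expanding along the first row, det(C) = 0·((-7)·(-26) - (-10)·(-3)) - 4·((-2)·(-26) - (-10)·1) + 17·((-2)·(-3) - (-7)·1) = 0·152 - 4·62 + 17·13 = -27
Since det(C) ≠ 0, rank(C) = 3 and the system is completely controllable.

-27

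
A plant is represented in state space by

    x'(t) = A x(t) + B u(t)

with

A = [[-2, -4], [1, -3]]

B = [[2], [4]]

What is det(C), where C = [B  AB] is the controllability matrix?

60

AB = [[-20], [-10]]
Controllability matrix C = [B  AB] = [[2, -20], [4, -10]]
det(C) = 2·(-10) - (-20)·4 = -20 - (-80) = 60
Since det(C) ≠ 0, rank(C) = 2 and the system is completely controllable.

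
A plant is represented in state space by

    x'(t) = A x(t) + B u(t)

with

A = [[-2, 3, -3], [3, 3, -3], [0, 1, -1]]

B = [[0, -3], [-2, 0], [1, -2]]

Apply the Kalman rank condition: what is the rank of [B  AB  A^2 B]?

3

AB = [[-9, 12], [-9, -3], [-3, 2]]
A^2B = [[0, -39], [-45, 21], [-6, -5]]
Controllability matrix C = [B  AB  A^2B] = [[0, -3, -9, 12, 0, -39], [-2, 0, -9, -3, -45, 21], [1, -2, -3, 2, -6, -5]]
Take the 3×3 submatrix of C formed by columns 1, 2, 3: [[0, -3, -9], [-2, 0, -9], [1, -2, -3]]. Its determinant is 0·(0·(-3) - (-9)·(-2)) - (-3)·((-2)·(-3) - (-9)·1) + (-9)·((-2)·(-2) - 0·1) = 0·(-18) - (-3)·15 + (-9)·4 = 9 ≠ 0.
So rank(C) ≥ 3; since C has 3 rows, rank(C) = 3.
rank(C) = 3 = n, so the pair (A, B) is completely controllable.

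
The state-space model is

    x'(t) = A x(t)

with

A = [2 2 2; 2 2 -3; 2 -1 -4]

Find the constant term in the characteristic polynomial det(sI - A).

30

Expand det(sI - A) for the 3×3 matrix.
p(s) = s^3 - 23s + 30.
(Check: constant term = det(-A) = (-1)^3 det A = 30; coefficient of s^2 = -tr A = 0.)
The constant term is 30.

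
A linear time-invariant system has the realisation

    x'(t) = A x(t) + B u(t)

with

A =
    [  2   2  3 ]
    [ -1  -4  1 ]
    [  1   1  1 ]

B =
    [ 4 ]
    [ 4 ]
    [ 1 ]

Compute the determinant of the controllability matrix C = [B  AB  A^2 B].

AB = [[19], [-19], [9]]
A^2B = [[27], [66], [9]]
Controllability matrix C = [B  AB  A^2B] = [[4, 19, 27], [4, -19, 66], [1, 9, 9]]
Expanding along the first row, det(C) = 4·((-19)·9 - 66·9) - 19·(4·9 - 66·1) + 27·(4·9 - (-19)·1) = 4·(-765) - 19·(-30) + 27·55 = -1005
Since det(C) ≠ 0, rank(C) = 3 and the system is completely controllable.

-1005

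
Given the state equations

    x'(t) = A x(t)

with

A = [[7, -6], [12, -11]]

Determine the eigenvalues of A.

-5, 1

det(sI - A) = s^2 - (tr A)s + det A, with tr A = 7 + (-11) = -4 and det A = 7·(-11) - (-6)·12 = -77 - (-72) = -5.
So p(s) = det(sI - A) = s^2 + 4s - 5.
Factor s^2 + 4s - 5: two numbers with sum -4 and product -5 are 1 and -5, so s^2 + 4s - 5 = (s - 1)(s + 5).
Hence p(s) = (s - 1) (s + 5), with roots -5, 1.
At least one eigenvalue has non-negative real part, so the system is not asymptotically stable.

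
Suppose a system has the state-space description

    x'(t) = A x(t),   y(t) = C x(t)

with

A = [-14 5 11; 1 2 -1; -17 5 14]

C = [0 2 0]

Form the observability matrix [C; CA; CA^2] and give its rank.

CA = [[2, 4, -2]]
CA^2 = [[10, 8, -10]]
Observability matrix O = [C; CA; CA^2] = [[0, 2, 0], [2, 4, -2], [10, 8, -10]]
The columns c1, c2, c3 of O are linearly dependent: c1 + c3 = 0 (check each entry), so rank(O) ≤ 2.
The 2×2 minor from rows 1, 2, columns 1, 2 is 0·4 - 2·2 = 0 - 4 = -4 ≠ 0, so rank(O) = 2.
rank(O) = 2 < n = 3, so the pair (A, C) is not completely observable.

2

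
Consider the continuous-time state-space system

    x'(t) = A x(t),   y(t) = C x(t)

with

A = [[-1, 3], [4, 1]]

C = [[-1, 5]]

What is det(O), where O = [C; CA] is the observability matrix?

CA = [[21, 2]]
Observability matrix O = [C; CA] = [[-1, 5], [21, 2]]
det(O) = (-1)·2 - 5·21 = -2 - 105 = -107
Since det(O) ≠ 0, rank(O) = 2 and the system is completely observable.

-107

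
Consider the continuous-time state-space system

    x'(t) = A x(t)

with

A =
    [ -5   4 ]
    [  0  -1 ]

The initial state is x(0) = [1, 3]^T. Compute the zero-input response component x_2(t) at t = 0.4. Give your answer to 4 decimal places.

det(sI - A) = s^2 - (tr A)s + det A, with tr A = (-5) + (-1) = -6 and det A = (-5)·(-1) - 4·0 = 5 - 0 = 5.
So p(s) = det(sI - A) = s^2 + 6s + 5.
Factor s^2 + 6s + 5: two numbers with sum -6 and product 5 are -1 and -5, so s^2 + 6s + 5 = (s + 1)(s + 5).
Hence p(s) = (s + 1) (s + 5), with roots -5, -1.
The eigenvalues -5, -1 are distinct and real, so A is diagonalisable and x(t) = e^{At} x(0) = V diag(e^{λ_i t}) V^{-1} x(0), where the columns of V are the eigenvectors.
λ = -5: A - (-5)I = [[0, 4], [0, 4]]. Row 1 gives 0·v1 + 4·v2 = 0, so take v_1 = [-1, 0]^T.
λ = -1: A - (-1)I = [[-4, 4], [0, 0]]. Row 1 gives (-4)·v1 + 4·v2 = 0, so take v_2 = [1, 1]^T.
V = [v_1 v_2] = [[-1, 1], [0, 1]] has det V = -1, so V^{-1} = adj(V)/det V = [[-1, 1], [0, 1]].
Modal coordinates z(0) = V^{-1} x(0): (-1)·1 + 1·3 = 2; 0·1 + 1·3 = 3; so z(0) = [2, 3]^T.
x_2(t) = Σ_i (v_i)_2 · z_i(0) · e^{λ_i t} (row 2 of V times the modal terms).
x_2(0.4) = 0·2·e^{-5·0.4} + 1·3·e^{-1·0.4} = 0·0.135335 + 3·0.670320 = 2.0110.

2.0110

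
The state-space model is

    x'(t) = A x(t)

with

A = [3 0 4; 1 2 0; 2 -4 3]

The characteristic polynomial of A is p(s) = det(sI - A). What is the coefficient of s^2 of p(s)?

-8

Expand det(sI - A) for the 3×3 matrix.
p(s) = s^3 - 8s^2 + 13s + 14.
(Check: constant term = det(-A) = (-1)^3 det A = 14; coefficient of s^2 = -tr A = -8.)
The coefficient of s^2 is -8.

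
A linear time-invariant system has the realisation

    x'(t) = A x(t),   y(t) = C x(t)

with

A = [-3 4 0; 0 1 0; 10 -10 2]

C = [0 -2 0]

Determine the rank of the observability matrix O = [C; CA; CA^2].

CA = [[0, -2, 0]]
CA^2 = [[0, -2, 0]]
Observability matrix O = [C; CA; CA^2] = [[0, -2, 0], [0, -2, 0], [0, -2, 0]]
Every row of O is a scalar multiple of row 1 = [0, -2, 0] (multipliers 1, 1, 1), so the rows span a one-dimensional space.
O ≠ 0, hence rank(O) = 1.
rank(O) = 1 < n = 3, so the pair (A, C) is not completely observable.

1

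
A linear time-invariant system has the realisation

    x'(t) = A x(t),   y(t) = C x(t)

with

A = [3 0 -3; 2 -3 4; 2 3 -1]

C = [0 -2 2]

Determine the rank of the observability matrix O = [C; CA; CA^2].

CA = [[0, 12, -10]]
CA^2 = [[4, -66, 58]]
Observability matrix O = [C; CA; CA^2] = [[0, -2, 2], [0, 12, -10], [4, -66, 58]]
det(O) = 0·(12·58 - (-10)·(-66)) - (-2)·(0·58 - (-10)·4) + 2·(0·(-66) - 12·4) = 0·36 - (-2)·40 + 2·(-48) = -16 ≠ 0, so rank(O) = 3.
rank(O) = 3 = n, so the pair (A, C) is completely observable.

3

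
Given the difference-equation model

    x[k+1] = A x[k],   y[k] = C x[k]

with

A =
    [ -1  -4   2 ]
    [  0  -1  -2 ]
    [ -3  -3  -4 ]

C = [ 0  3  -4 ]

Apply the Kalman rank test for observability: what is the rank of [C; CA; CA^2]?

CA = [[12, 9, 10]]
CA^2 = [[-42, -87, -34]]
Observability matrix O = [C; CA; CA^2] = [[0, 3, -4], [12, 9, 10], [-42, -87, -34]]
det(O) = 0·(9·(-34) - 10·(-87)) - 3·(12·(-34) - 10·(-42)) + (-4)·(12·(-87) - 9·(-42)) = 0·564 - 3·12 + (-4)·(-666) = 2628 ≠ 0, so rank(O) = 3.
rank(O) = 3 = n, so the pair (A, C) is completely observable.

3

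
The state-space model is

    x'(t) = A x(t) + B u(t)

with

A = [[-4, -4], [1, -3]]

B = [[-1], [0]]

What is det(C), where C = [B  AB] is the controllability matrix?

1

AB = [[4], [-1]]
Controllability matrix C = [B  AB] = [[-1, 4], [0, -1]]
det(C) = (-1)·(-1) - 4·0 = 1 - 0 = 1
Since det(C) ≠ 0, rank(C) = 2 and the system is completely controllable.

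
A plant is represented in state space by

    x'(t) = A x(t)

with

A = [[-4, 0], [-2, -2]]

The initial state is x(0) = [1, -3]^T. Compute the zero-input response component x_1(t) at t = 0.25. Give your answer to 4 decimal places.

det(sI - A) = s^2 - (tr A)s + det A, with tr A = (-4) + (-2) = -6 and det A = (-4)·(-2) - 0·(-2) = 8 - 0 = 8.
So p(s) = det(sI - A) = s^2 + 6s + 8.
Factor s^2 + 6s + 8: two numbers with sum -6 and product 8 are -2 and -4, so s^2 + 6s + 8 = (s + 2)(s + 4).
Hence p(s) = (s + 2) (s + 4), with roots -4, -2.
The eigenvalues -4, -2 are distinct and real, so A is diagonalisable and x(t) = e^{At} x(0) = V diag(e^{λ_i t}) V^{-1} x(0), where the columns of V are the eigenvectors.
λ = -4: A - (-4)I = [[0, 0], [-2, 2]]. Row 2 gives (-2)·v1 + 2·v2 = 0, so take v_1 = [-1, -1]^T.
λ = -2: A - (-2)I = [[-2, 0], [-2, 0]]. Row 1 gives (-2)·v1 + 0·v2 = 0, so take v_2 = [0, -1]^T.
V = [v_1 v_2] = [[-1, 0], [-1, -1]] has det V = 1, so V^{-1} = adj(V)/det V = [[-1, 0], [1, -1]].
Modal coordinates z(0) = V^{-1} x(0): (-1)·1 + 0·(-3) = -1; 1·1 + (-1)·(-3) = 4; so z(0) = [-1, 4]^T.
x_1(t) = Σ_i (v_i)_1 · z_i(0) · e^{λ_i t} (row 1 of V times the modal terms).
x_1(0.25) = (-1)·(-1)·e^{-4·0.25} + 0·4·e^{-2·0.25} = 1·0.367879 + 0·0.606531 = 0.3679.

0.3679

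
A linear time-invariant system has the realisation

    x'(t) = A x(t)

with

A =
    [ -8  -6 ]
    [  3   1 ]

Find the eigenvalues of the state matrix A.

-5, -2

det(sI - A) = s^2 - (tr A)s + det A, with tr A = (-8) + 1 = -7 and det A = (-8)·1 - (-6)·3 = -8 - (-18) = 10.
So p(s) = det(sI - A) = s^2 + 7s + 10.
Factor s^2 + 7s + 10: two numbers with sum -7 and product 10 are -2 and -5, so s^2 + 7s + 10 = (s + 2)(s + 5).
Hence p(s) = (s + 2) (s + 5), with roots -5, -2.
All eigenvalues have negative real part, so the system is asymptotically stable.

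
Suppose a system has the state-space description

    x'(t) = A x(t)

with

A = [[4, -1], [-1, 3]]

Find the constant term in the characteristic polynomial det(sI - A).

11

For a 2×2 matrix, det(sI - A) = s^2 - (tr A)s + det A.
tr A = 7, det A = 11.
So p(s) = s^2 - 7s + 11.
The constant term is 11.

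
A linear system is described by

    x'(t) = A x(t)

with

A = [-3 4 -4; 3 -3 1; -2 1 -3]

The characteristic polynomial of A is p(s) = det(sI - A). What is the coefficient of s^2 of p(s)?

9

Expand det(sI - A) for the 3×3 matrix.
p(s) = s^3 + 9s^2 + 6s - 16.
(Check: constant term = det(-A) = (-1)^3 det A = -16; coefficient of s^2 = -tr A = 9.)
The coefficient of s^2 is 9.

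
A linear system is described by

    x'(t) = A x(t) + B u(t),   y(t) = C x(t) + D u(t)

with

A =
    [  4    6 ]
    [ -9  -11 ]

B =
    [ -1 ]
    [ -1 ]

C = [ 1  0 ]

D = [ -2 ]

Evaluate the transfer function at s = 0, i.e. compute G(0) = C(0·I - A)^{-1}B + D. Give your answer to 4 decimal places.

G(0) = C(-A)^{-1}B + D = -C A^{-1} B + D.
det A = 10, so A^{-1} = (1/10)·adj(A) = [[-11/10, -3/5], [9/10, 2/5]]
A^{-1} B = [17/10, -13/10]^T
C A^{-1} B = 17/10
G(0) = D - C A^{-1} B = -2 - (17/10) = -37/10 ≈ -3.7000

-3.7000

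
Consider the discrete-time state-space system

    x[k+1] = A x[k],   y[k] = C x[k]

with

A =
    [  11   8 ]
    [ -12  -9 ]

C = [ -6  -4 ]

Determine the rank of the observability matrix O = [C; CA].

CA = [[-18, -12]]
Observability matrix O = [C; CA] = [[-6, -4], [-18, -12]]
Every row of O is a scalar multiple of row 1 = [-6, -4] (multipliers 1, 3), so the rows span a one-dimensional space.
O ≠ 0, hence rank(O) = 1.
rank(O) = 1 < n = 2, so the pair (A, C) is not completely observable.

1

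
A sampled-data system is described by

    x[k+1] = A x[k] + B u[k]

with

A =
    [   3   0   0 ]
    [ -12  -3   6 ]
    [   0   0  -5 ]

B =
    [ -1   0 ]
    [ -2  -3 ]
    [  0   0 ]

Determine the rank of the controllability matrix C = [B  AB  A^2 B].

AB = [[-3, 0], [18, 9], [0, 0]]
A^2B = [[-9, 0], [-18, -27], [0, 0]]
Controllability matrix C = [B  AB  A^2B] = [[-1, 0, -3, 0, -9, 0], [-2, -3, 18, 9, -18, -27], [0, 0, 0, 0, 0, 0]]
Row 3 of C is identically zero, so rank(C) ≤ 2.
The 2×2 minor from rows 1, 2, columns 1, 2 is (-1)·(-3) - 0·(-2) = 3 - 0 = 3 ≠ 0, so rank(C) = 2.
rank(C) = 2 < n = 3, so the pair (A, B) is not completely controllable.

2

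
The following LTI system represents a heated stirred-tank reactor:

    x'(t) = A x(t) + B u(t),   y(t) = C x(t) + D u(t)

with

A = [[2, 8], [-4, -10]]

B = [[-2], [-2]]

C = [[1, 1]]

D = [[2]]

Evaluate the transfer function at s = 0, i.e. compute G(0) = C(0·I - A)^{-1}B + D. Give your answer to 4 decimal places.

G(0) = C(-A)^{-1}B + D = -C A^{-1} B + D.
det A = 12, so A^{-1} = (1/12)·adj(A) = [[-5/6, -2/3], [1/3, 1/6]]
A^{-1} B = [3, -1]^T
C A^{-1} B = 2
G(0) = D - C A^{-1} B = 2 - (2) = 0

0.0000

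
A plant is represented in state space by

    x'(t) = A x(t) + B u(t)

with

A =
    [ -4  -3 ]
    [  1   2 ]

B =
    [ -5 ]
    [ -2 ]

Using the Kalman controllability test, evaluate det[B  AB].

97

AB = [[26], [-9]]
Controllability matrix C = [B  AB] = [[-5, 26], [-2, -9]]
det(C) = (-5)·(-9) - 26·(-2) = 45 - (-52) = 97
Since det(C) ≠ 0, rank(C) = 2 and the system is completely controllable.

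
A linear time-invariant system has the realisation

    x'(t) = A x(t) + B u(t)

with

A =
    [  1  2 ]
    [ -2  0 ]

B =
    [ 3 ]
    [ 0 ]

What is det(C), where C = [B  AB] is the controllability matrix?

-18

AB = [[3], [-6]]
Controllability matrix C = [B  AB] = [[3, 3], [0, -6]]
det(C) = 3·(-6) - 3·0 = -18 - 0 = -18
Since det(C) ≠ 0, rank(C) = 2 and the system is completely controllable.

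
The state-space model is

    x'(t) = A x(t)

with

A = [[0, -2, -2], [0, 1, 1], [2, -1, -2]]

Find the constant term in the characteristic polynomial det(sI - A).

Expand det(sI - A) for the 3×3 matrix.
p(s) = s^3 + s^2 + 3s.
(Check: constant term = det(-A) = (-1)^3 det A = 0; coefficient of s^2 = -tr A = 1.)
The constant term is 0.

0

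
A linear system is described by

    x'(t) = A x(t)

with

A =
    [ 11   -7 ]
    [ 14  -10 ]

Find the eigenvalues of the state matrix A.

det(sI - A) = s^2 - (tr A)s + det A, with tr A = 11 + (-10) = 1 and det A = 11·(-10) - (-7)·14 = -110 - (-98) = -12.
So p(s) = det(sI - A) = s^2 - s - 12.
Factor s^2 - s - 12: two numbers with sum 1 and product -12 are 4 and -3, so s^2 - s - 12 = (s - 4)(s + 3).
Hence p(s) = (s - 4) (s + 3), with roots -3, 4.
At least one eigenvalue has non-negative real part, so the system is not asymptotically stable.

-3, 4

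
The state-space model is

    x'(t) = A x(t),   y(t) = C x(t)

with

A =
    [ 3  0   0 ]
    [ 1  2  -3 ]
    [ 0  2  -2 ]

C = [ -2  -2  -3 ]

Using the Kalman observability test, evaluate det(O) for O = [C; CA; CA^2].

CA = [[-8, -10, 12]]
CA^2 = [[-34, 4, 6]]
Observability matrix O = [C; CA; CA^2] = [[-2, -2, -3], [-8, -10, 12], [-34, 4, 6]]
Expanding along the first row, det(O) = (-2)·((-10)·6 - 12·4) - (-2)·((-8)·6 - 12·(-34)) + (-3)·((-8)·4 - (-10)·(-34)) = (-2)·(-108) - (-2)·360 + (-3)·(-372) = 2052
Since det(O) ≠ 0, rank(O) = 3 and the system is completely observable.

2052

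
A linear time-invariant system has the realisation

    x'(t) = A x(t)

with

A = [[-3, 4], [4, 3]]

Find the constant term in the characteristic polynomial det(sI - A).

-25

For a 2×2 matrix, det(sI - A) = s^2 - (tr A)s + det A.
tr A = 0, det A = -25.
So p(s) = s^2 - 25.
The constant term is -25.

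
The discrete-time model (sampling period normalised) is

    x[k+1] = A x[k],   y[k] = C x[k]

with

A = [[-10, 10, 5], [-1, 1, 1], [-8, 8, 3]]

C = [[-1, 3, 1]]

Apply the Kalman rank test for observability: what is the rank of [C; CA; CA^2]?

2

CA = [[-1, 1, 1]]
CA^2 = [[1, -1, -1]]
Observability matrix O = [C; CA; CA^2] = [[-1, 3, 1], [-1, 1, 1], [1, -1, -1]]
The columns c1, c2, c3 of O are linearly dependent: c1 + c3 = 0 (check each entry), so rank(O) ≤ 2.
The 2×2 minor from rows 1, 2, columns 1, 2 is (-1)·1 - 3·(-1) = -1 - (-3) = 2 ≠ 0, so rank(O) = 2.
rank(O) = 2 < n = 3, so the pair (A, C) is not completely observable.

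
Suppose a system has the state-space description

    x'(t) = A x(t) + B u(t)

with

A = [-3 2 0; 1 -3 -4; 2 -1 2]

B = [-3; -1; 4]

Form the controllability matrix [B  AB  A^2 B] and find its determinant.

338

AB = [[7], [-16], [3]]
A^2B = [[-53], [43], [36]]
Controllability matrix C = [B  AB  A^2B] = [[-3, 7, -53], [-1, -16, 43], [4, 3, 36]]
Expanding along the first row, det(C) = (-3)·((-16)·36 - 43·3) - 7·((-1)·36 - 43·4) + (-53)·((-1)·3 - (-16)·4) = (-3)·(-705) - 7·(-208) + (-53)·61 = 338
Since det(C) ≠ 0, rank(C) = 3 and the system is completely controllable.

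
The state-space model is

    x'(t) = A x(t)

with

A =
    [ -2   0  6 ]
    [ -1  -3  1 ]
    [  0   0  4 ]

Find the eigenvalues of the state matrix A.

det(sI - A) = s^3 - (tr A)s^2 + (M11 + M22 + M33)s - det A, where Mii is the 2×2 principal minor of A obtained by deleting row i and column i.
tr A = (-2) + (-3) + 4 = -1; M11 = (-3)·4 - 1·0 = -12 - 0 = -12; M22 = (-2)·4 - 6·0 = -8 - 0 = -8; M33 = (-2)·(-3) - 0·(-1) = 6 - 0 = 6; sum of minors = -14.
det A = (-2)·((-3)·4 - 1·0) - 0·((-1)·4 - 1·0) + 6·((-1)·0 - (-3)·0) = (-2)·(-12) - 0·(-4) + 6·0 = 24.
So p(s) = det(sI - A) = s^3 + s^2 - 14s - 24.
Rational-root test: any integer root divides -24. Testing small divisors, s = -2 works: p(-2) = -8 + 4 + 28 + (-24) = 0, so (s + 2) is a factor.
Dividing, p(s) = (s + 2)(s^2 - s - 12).
Factor s^2 - s - 12: two numbers with sum 1 and product -12 are 4 and -3, so s^2 - s - 12 = (s - 4)(s + 3).
Hence p(s) = (s - 4) (s + 2) (s + 3), with roots -3, -2, 4.
At least one eigenvalue has non-negative real part, so the system is not asymptotically stable.

-3, -2, 4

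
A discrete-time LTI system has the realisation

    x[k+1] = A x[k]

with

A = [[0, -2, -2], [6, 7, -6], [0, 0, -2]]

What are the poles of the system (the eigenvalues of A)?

det(zI - A) = z^3 - (tr A)z^2 + (M11 + M22 + M33)z - det A, where Mii is the 2×2 principal minor of A obtained by deleting row i and column i.
tr A = 0 + 7 + (-2) = 5; M11 = 7·(-2) - (-6)·0 = -14 - 0 = -14; M22 = 0·(-2) - (-2)·0 = 0 - 0 = 0; M33 = 0·7 - (-2)·6 = 0 - (-12) = 12; sum of minors = -2.
det A = 0·(7·(-2) - (-6)·0) - (-2)·(6·(-2) - (-6)·0) + (-2)·(6·0 - 7·0) = 0·(-14) - (-2)·(-12) + (-2)·0 = -24.
So p(z) = det(zI - A) = z^3 - 5z^2 - 2z + 24.
Rational-root test: any integer root divides 24. Testing small divisors, z = -2 works: p(-2) = -8 + (-20) + 4 + 24 = 0, so (z + 2) is a factor.
Dividing, p(z) = (z + 2)(z^2 - 7z + 12).
Factor z^2 - 7z + 12: two numbers with sum 7 and product 12 are 4 and 3, so z^2 - 7z + 12 = (z - 4)(z - 3).
Hence p(z) = (z - 4) (z - 3) (z + 2), with roots -2, 3, 4.

-2, 3, 4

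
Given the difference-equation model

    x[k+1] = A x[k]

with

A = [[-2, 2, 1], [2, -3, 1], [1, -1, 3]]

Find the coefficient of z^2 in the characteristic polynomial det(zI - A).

Expand det(zI - A) for the 3×3 matrix.
p(z) = z^3 + 2z^2 - 13z - 7.
(Check: constant term = det(-A) = (-1)^3 det A = -7; coefficient of z^2 = -tr A = 2.)
The coefficient of z^2 is 2.

2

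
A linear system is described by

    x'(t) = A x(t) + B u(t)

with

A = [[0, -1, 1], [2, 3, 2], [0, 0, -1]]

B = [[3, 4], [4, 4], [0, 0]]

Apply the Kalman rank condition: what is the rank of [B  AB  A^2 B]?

2

AB = [[-4, -4], [18, 20], [0, 0]]
A^2B = [[-18, -20], [46, 52], [0, 0]]
Controllability matrix C = [B  AB  A^2B] = [[3, 4, -4, -4, -18, -20], [4, 4, 18, 20, 46, 52], [0, 0, 0, 0, 0, 0]]
Row 3 of C is identically zero, so rank(C) ≤ 2.
The 2×2 minor from rows 1, 2, columns 1, 2 is 3·4 - 4·4 = 12 - 16 = -4 ≠ 0, so rank(C) = 2.
rank(C) = 2 < n = 3, so the pair (A, B) is not completely controllable.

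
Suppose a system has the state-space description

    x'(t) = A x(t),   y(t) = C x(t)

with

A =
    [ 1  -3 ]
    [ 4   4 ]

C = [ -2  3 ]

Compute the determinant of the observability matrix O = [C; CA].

CA = [[10, 18]]
Observability matrix O = [C; CA] = [[-2, 3], [10, 18]]
det(O) = (-2)·18 - 3·10 = -36 - 30 = -66
Since det(O) ≠ 0, rank(O) = 2 and the system is completely observable.

-66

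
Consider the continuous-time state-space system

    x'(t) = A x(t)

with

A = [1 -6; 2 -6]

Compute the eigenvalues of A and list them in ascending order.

det(sI - A) = s^2 - (tr A)s + det A, with tr A = 1 + (-6) = -5 and det A = 1·(-6) - (-6)·2 = -6 - (-12) = 6.
So p(s) = det(sI - A) = s^2 + 5s + 6.
Factor s^2 + 5s + 6: two numbers with sum -5 and product 6 are -2 and -3, so s^2 + 5s + 6 = (s + 2)(s + 3).
Hence p(s) = (s + 2) (s + 3), with roots -3, -2.
All eigenvalues have negative real part, so the system is asymptotically stable.

-3, -2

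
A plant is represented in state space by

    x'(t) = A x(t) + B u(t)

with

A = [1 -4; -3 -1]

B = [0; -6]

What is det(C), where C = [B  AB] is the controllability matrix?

AB = [[24], [6]]
Controllability matrix C = [B  AB] = [[0, 24], [-6, 6]]
det(C) = 0·6 - 24·(-6) = 0 - (-144) = 144
Since det(C) ≠ 0, rank(C) = 2 and the system is completely controllable.

144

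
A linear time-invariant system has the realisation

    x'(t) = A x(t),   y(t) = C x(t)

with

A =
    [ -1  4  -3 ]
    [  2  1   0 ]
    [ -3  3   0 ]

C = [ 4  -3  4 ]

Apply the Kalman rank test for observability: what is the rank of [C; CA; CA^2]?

3

CA = [[-22, 25, -12]]
CA^2 = [[108, -99, 66]]
Observability matrix O = [C; CA; CA^2] = [[4, -3, 4], [-22, 25, -12], [108, -99, 66]]
det(O) = 4·(25·66 - (-12)·(-99)) - (-3)·((-22)·66 - (-12)·108) + 4·((-22)·(-99) - 25·108) = 4·462 - (-3)·(-156) + 4·(-522) = -708 ≠ 0, so rank(O) = 3.
rank(O) = 3 = n, so the pair (A, C) is completely observable.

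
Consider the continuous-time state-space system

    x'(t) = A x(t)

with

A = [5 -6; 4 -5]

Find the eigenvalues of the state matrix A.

-1, 1

det(sI - A) = s^2 - (tr A)s + det A, with tr A = 5 + (-5) = 0 and det A = 5·(-5) - (-6)·4 = -25 - (-24) = -1.
So p(s) = det(sI - A) = s^2 - 1.
Factor s^2 - 1: two numbers with sum 0 and product -1 are 1 and -1, so s^2 - 1 = (s - 1)(s + 1).
Hence p(s) = (s - 1) (s + 1), with roots -1, 1.
At least one eigenvalue has non-negative real part, so the system is not asymptotically stable.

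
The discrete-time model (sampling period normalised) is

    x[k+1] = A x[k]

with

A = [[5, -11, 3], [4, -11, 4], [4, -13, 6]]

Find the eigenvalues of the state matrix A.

det(zI - A) = z^3 - (tr A)z^2 + (M11 + M22 + M33)z - det A, where Mii is the 2×2 principal minor of A obtained by deleting row i and column i.
tr A = 5 + (-11) + 6 = 0; M11 = (-11)·6 - 4·(-13) = -66 - (-52) = -14; M22 = 5·6 - 3·4 = 30 - 12 = 18; M33 = 5·(-11) - (-11)·4 = -55 - (-44) = -11; sum of minors = -7.
det A = 5·((-11)·6 - 4·(-13)) - (-11)·(4·6 - 4·4) + 3·(4·(-13) - (-11)·4) = 5·(-14) - (-11)·8 + 3·(-8) = -6.
So p(z) = det(zI - A) = z^3 - 7z + 6.
Rational-root test: any integer root divides 6. Testing small divisors, z = 1 works: p(1) = 1 + 0 + (-7) + 6 = 0, so (z - 1) is a factor.
Dividing, p(z) = (z - 1)(z^2 + z - 6).
Factor z^2 + z - 6: two numbers with sum -1 and product -6 are 2 and -3, so z^2 + z - 6 = (z - 2)(z + 3).
Hence p(z) = (z - 2) (z - 1) (z + 3), with roots -3, 1, 2.

-3, 1, 2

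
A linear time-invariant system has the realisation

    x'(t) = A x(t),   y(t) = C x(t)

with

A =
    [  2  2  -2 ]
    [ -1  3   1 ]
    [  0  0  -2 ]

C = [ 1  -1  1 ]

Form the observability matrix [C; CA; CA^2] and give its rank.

CA = [[3, -1, -5]]
CA^2 = [[7, 3, 3]]
Observability matrix O = [C; CA; CA^2] = [[1, -1, 1], [3, -1, -5], [7, 3, 3]]
det(O) = 1·((-1)·3 - (-5)·3) - (-1)·(3·3 - (-5)·7) + 1·(3·3 - (-1)·7) = 1·12 - (-1)·44 + 1·16 = 72 ≠ 0, so rank(O) = 3.
rank(O) = 3 = n, so the pair (A, C) is completely observable.

3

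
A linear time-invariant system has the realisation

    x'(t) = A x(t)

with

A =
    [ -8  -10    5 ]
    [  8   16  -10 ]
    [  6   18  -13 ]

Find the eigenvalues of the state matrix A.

-4, -3, 2

det(sI - A) = s^3 - (tr A)s^2 + (M11 + M22 + M33)s - det A, where Mii is the 2×2 principal minor of A obtained by deleting row i and column i.
tr A = (-8) + 16 + (-13) = -5; M11 = 16·(-13) - (-10)·18 = -208 - (-180) = -28; M22 = (-8)·(-13) - 5·6 = 104 - 30 = 74; M33 = (-8)·16 - (-10)·8 = -128 - (-80) = -48; sum of minors = -2.
det A = (-8)·(16·(-13) - (-10)·18) - (-10)·(8·(-13) - (-10)·6) + 5·(8·18 - 16·6) = (-8)·(-28) - (-10)·(-44) + 5·48 = 24.
So p(s) = det(sI - A) = s^3 + 5s^2 - 2s - 24.
Rational-root test: any integer root divides -24. Testing small divisors, s = 2 works: p(2) = 8 + 20 + (-4) + (-24) = 0, so (s - 2) is a factor.
Dividing, p(s) = (s - 2)(s^2 + 7s + 12).
Factor s^2 + 7s + 12: two numbers with sum -7 and product 12 are -3 and -4, so s^2 + 7s + 12 = (s + 3)(s + 4).
Hence p(s) = (s - 2) (s + 3) (s + 4), with roots -4, -3, 2.
At least one eigenvalue has non-negative real part, so the system is not asymptotically stable.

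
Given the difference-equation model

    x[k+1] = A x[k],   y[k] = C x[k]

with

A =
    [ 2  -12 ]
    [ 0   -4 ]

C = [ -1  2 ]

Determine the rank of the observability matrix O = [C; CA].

1

CA = [[-2, 4]]
Observability matrix O = [C; CA] = [[-1, 2], [-2, 4]]
Every row of O is a scalar multiple of row 1 = [-1, 2] (multipliers 1, 2), so the rows span a one-dimensional space.
O ≠ 0, hence rank(O) = 1.
rank(O) = 1 < n = 2, so the pair (A, C) is not completely observable.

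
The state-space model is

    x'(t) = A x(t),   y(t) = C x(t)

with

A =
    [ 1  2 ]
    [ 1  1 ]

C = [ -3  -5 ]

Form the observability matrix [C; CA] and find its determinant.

-7

CA = [[-8, -11]]
Observability matrix O = [C; CA] = [[-3, -5], [-8, -11]]
det(O) = (-3)·(-11) - (-5)·(-8) = 33 - 40 = -7
Since det(O) ≠ 0, rank(O) = 2 and the system is completely observable.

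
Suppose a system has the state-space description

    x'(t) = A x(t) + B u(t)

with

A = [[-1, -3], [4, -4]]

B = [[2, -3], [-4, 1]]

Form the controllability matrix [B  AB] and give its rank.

2

AB = [[10, 0], [24, -16]]
Controllability matrix C = [B  AB] = [[2, -3, 10, 0], [-4, 1, 24, -16]]
Take the 2×2 submatrix of C formed by columns 1, 2: [[2, -3], [-4, 1]]. Its determinant is 2·1 - (-3)·(-4) = 2 - 12 = -10 ≠ 0.
So rank(C) ≥ 2; since C has 2 rows, rank(C) = 2.
rank(C) = 2 = n, so the pair (A, B) is completely controllable.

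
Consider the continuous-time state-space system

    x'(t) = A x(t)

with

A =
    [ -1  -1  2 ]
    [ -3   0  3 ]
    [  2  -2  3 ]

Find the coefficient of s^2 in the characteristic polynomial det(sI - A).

Expand det(sI - A) for the 3×3 matrix.
p(s) = s^3 - 2s^2 - 4s + 9.
(Check: constant term = det(-A) = (-1)^3 det A = 9; coefficient of s^2 = -tr A = -2.)
The coefficient of s^2 is -2.

-2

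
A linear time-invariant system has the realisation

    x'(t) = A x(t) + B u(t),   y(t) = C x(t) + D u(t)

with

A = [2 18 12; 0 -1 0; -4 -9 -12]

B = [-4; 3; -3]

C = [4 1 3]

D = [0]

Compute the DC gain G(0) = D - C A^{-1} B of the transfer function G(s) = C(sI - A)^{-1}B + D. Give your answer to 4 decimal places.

25.5000

G(0) = C(-A)^{-1}B + D = -C A^{-1} B + D.
det A = -24, so A^{-1} = (1/-24)·adj(A) = [[-1/2, -9/2, -1/2], [0, -1, 0], [1/6, 9/4, 1/12]]
A^{-1} B = [-10, -3, 35/6]^T
C A^{-1} B = -51/2
G(0) = D - C A^{-1} B = 0 - (-51/2) = 51/2 ≈ 25.5000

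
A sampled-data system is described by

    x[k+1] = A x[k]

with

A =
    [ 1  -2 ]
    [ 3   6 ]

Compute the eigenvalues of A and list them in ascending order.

det(zI - A) = z^2 - (tr A)z + det A, with tr A = 1 + 6 = 7 and det A = 1·6 - (-2)·3 = 6 - (-6) = 12.
So p(z) = det(zI - A) = z^2 - 7z + 12.
Factor z^2 - 7z + 12: two numbers with sum 7 and product 12 are 4 and 3, so z^2 - 7z + 12 = (z - 4)(z - 3).
Hence p(z) = (z - 4) (z - 3), with roots 3, 4.

3, 4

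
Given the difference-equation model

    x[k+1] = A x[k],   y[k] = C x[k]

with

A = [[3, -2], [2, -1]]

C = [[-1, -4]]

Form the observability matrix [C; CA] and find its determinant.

CA = [[-11, 6]]
Observability matrix O = [C; CA] = [[-1, -4], [-11, 6]]
det(O) = (-1)·6 - (-4)·(-11) = -6 - 44 = -50
Since det(O) ≠ 0, rank(O) = 2 and the system is completely observable.

-50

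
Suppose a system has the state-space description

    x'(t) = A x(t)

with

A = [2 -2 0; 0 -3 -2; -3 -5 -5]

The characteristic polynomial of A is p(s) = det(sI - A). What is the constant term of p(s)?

Expand det(sI - A) for the 3×3 matrix.
p(s) = s^3 + 6s^2 - 11s + 2.
(Check: constant term = det(-A) = (-1)^3 det A = 2; coefficient of s^2 = -tr A = 6.)
The constant term is 2.

2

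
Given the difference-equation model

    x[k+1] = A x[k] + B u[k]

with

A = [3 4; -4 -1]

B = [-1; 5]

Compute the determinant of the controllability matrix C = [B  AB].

-84

AB = [[17], [-1]]
Controllability matrix C = [B  AB] = [[-1, 17], [5, -1]]
det(C) = (-1)·(-1) - 17·5 = 1 - 85 = -84
Since det(C) ≠ 0, rank(C) = 2 and the system is completely controllable.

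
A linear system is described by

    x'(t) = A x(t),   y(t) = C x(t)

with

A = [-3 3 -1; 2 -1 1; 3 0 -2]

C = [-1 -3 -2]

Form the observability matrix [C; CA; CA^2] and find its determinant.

CA = [[-9, 0, 2]]
CA^2 = [[33, -27, 5]]
Observability matrix O = [C; CA; CA^2] = [[-1, -3, -2], [-9, 0, 2], [33, -27, 5]]
Expanding along the first row, det(O) = (-1)·(0·5 - 2·(-27)) - (-3)·((-9)·5 - 2·33) + (-2)·((-9)·(-27) - 0·33) = (-1)·54 - (-3)·(-111) + (-2)·243 = -873
Since det(O) ≠ 0, rank(O) = 3 and the system is completely observable.

-873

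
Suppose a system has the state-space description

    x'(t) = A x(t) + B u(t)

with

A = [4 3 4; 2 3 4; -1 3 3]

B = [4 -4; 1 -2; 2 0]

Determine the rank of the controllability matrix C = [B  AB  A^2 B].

3

AB = [[27, -22], [19, -14], [5, -2]]
A^2B = [[185, -138], [131, -94], [45, -26]]
Controllability matrix C = [B  AB  A^2B] = [[4, -4, 27, -22, 185, -138], [1, -2, 19, -14, 131, -94], [2, 0, 5, -2, 45, -26]]
Take the 3×3 submatrix of C formed by columns 1, 2, 3: [[4, -4, 27], [1, -2, 19], [2, 0, 5]]. Its determinant is 4·((-2)·5 - 19·0) - (-4)·(1·5 - 19·2) + 27·(1·0 - (-2)·2) = 4·(-10) - (-4)·(-33) + 27·4 = -64 ≠ 0.
So rank(C) ≥ 3; since C has 3 rows, rank(C) = 3.
rank(C) = 3 = n, so the pair (A, B) is completely controllable.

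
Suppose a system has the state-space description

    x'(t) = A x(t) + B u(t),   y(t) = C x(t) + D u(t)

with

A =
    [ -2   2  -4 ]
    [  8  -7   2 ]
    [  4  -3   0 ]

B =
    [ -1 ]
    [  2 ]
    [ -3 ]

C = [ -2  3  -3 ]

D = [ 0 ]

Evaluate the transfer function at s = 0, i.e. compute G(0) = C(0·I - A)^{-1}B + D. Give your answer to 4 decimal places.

10.5000

G(0) = C(-A)^{-1}B + D = -C A^{-1} B + D.
det A = -12, so A^{-1} = (1/-12)·adj(A) = [[-1/2, -1, 2], [-2/3, -4/3, 7/3], [-1/3, -1/6, 1/6]]
A^{-1} B = [-15/2, -9, -1/2]^T
C A^{-1} B = -21/2
G(0) = D - C A^{-1} B = 0 - (-21/2) = 21/2 ≈ 10.5000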